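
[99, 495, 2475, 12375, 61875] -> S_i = 99*5^i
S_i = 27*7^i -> [27, 189, 1323, 9261, 64827]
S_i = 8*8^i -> [8, 64, 512, 4096, 32768]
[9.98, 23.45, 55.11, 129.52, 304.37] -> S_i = 9.98*2.35^i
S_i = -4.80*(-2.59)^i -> [-4.8, 12.43, -32.2, 83.4, -215.99]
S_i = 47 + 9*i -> [47, 56, 65, 74, 83]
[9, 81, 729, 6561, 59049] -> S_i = 9*9^i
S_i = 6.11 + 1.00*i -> [6.11, 7.11, 8.11, 9.11, 10.11]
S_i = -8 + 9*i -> [-8, 1, 10, 19, 28]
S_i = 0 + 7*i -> [0, 7, 14, 21, 28]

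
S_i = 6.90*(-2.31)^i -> [6.9, -15.94, 36.82, -85.05, 196.47]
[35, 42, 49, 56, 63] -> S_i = 35 + 7*i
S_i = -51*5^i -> [-51, -255, -1275, -6375, -31875]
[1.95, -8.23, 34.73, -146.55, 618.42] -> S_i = 1.95*(-4.22)^i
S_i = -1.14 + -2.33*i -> [-1.14, -3.47, -5.8, -8.13, -10.46]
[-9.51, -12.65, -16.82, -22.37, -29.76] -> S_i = -9.51*1.33^i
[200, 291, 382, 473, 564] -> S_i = 200 + 91*i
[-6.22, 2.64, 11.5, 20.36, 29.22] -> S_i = -6.22 + 8.86*i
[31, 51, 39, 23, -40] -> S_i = Random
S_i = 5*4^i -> [5, 20, 80, 320, 1280]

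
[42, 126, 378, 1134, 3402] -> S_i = 42*3^i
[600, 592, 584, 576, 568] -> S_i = 600 + -8*i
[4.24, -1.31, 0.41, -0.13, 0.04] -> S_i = 4.24*(-0.31)^i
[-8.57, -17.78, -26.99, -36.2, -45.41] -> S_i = -8.57 + -9.21*i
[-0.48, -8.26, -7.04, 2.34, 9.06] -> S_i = Random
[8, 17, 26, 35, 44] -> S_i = 8 + 9*i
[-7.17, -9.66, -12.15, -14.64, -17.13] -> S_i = -7.17 + -2.49*i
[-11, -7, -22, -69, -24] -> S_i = Random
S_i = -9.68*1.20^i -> [-9.68, -11.62, -13.94, -16.73, -20.07]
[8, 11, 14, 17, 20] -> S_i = 8 + 3*i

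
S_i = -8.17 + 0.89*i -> [-8.17, -7.28, -6.39, -5.5, -4.61]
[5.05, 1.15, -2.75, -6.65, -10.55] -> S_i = 5.05 + -3.90*i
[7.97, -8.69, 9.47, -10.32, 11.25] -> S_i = 7.97*(-1.09)^i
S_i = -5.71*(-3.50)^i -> [-5.71, 19.98, -69.95, 244.82, -856.86]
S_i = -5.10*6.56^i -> [-5.1, -33.46, -219.47, -1439.73, -9444.64]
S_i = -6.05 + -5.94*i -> [-6.05, -11.99, -17.93, -23.87, -29.81]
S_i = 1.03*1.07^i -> [1.03, 1.1, 1.18, 1.26, 1.35]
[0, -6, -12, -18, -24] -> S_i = 0 + -6*i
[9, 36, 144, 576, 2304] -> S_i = 9*4^i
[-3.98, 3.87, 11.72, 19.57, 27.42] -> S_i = -3.98 + 7.85*i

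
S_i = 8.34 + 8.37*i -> [8.34, 16.71, 25.08, 33.45, 41.82]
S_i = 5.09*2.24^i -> [5.09, 11.4, 25.54, 57.21, 128.15]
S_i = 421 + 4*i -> [421, 425, 429, 433, 437]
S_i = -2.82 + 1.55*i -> [-2.82, -1.27, 0.28, 1.83, 3.38]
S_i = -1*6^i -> [-1, -6, -36, -216, -1296]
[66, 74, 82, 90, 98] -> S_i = 66 + 8*i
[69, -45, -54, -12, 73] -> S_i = Random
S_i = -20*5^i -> [-20, -100, -500, -2500, -12500]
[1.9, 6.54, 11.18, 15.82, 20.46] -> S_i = 1.90 + 4.64*i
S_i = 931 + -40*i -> [931, 891, 851, 811, 771]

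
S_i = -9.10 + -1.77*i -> [-9.1, -10.87, -12.64, -14.41, -16.18]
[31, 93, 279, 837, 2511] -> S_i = 31*3^i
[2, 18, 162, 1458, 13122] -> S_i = 2*9^i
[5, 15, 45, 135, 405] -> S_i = 5*3^i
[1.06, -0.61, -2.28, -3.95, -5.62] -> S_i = 1.06 + -1.67*i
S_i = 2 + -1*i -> [2, 1, 0, -1, -2]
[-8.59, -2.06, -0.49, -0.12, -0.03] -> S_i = -8.59*0.24^i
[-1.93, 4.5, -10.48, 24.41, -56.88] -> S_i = -1.93*(-2.33)^i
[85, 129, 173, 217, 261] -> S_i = 85 + 44*i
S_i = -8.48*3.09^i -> [-8.48, -26.2, -80.97, -250.19, -773.09]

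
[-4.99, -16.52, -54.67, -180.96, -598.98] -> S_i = -4.99*3.31^i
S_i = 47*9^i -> [47, 423, 3807, 34263, 308367]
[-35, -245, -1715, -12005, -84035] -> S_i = -35*7^i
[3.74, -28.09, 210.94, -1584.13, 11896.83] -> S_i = 3.74*(-7.51)^i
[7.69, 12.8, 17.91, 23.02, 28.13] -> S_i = 7.69 + 5.11*i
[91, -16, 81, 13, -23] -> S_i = Random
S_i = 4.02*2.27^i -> [4.02, 9.13, 20.71, 47.02, 106.74]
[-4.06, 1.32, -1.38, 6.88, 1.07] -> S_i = Random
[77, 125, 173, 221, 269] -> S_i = 77 + 48*i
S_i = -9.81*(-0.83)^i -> [-9.81, 8.14, -6.76, 5.61, -4.66]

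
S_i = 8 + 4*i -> [8, 12, 16, 20, 24]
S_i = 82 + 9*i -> [82, 91, 100, 109, 118]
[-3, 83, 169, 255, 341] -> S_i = -3 + 86*i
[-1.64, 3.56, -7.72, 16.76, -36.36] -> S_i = -1.64*(-2.17)^i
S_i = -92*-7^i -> [-92, 644, -4508, 31556, -220892]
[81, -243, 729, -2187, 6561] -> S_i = 81*-3^i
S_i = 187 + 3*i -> [187, 190, 193, 196, 199]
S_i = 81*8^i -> [81, 648, 5184, 41472, 331776]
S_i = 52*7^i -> [52, 364, 2548, 17836, 124852]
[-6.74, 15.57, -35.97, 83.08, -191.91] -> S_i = -6.74*(-2.31)^i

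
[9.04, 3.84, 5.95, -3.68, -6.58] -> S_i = Random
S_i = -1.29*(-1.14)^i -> [-1.29, 1.47, -1.68, 1.91, -2.18]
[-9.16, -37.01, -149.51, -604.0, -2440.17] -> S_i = -9.16*4.04^i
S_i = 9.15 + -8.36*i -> [9.15, 0.79, -7.57, -15.93, -24.29]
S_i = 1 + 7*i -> [1, 8, 15, 22, 29]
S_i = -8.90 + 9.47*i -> [-8.9, 0.57, 10.04, 19.51, 28.98]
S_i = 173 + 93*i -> [173, 266, 359, 452, 545]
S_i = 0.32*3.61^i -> [0.32, 1.16, 4.17, 15.05, 54.35]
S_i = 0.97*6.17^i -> [0.97, 5.98, 36.93, 227.84, 1405.76]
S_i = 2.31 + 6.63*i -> [2.31, 8.94, 15.57, 22.2, 28.83]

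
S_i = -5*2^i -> [-5, -10, -20, -40, -80]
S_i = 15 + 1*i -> [15, 16, 17, 18, 19]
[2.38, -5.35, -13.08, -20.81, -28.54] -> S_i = 2.38 + -7.73*i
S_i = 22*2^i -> [22, 44, 88, 176, 352]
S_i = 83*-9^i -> [83, -747, 6723, -60507, 544563]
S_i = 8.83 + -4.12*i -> [8.83, 4.71, 0.59, -3.53, -7.65]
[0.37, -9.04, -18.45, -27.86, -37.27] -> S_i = 0.37 + -9.41*i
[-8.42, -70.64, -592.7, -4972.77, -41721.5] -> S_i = -8.42*8.39^i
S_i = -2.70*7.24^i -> [-2.7, -19.55, -141.53, -1024.66, -7418.53]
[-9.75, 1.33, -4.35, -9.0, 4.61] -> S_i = Random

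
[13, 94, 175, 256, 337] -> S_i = 13 + 81*i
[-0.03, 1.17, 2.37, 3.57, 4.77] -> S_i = -0.03 + 1.20*i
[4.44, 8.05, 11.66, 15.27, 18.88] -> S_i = 4.44 + 3.61*i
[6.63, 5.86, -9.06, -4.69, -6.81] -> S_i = Random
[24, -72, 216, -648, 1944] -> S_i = 24*-3^i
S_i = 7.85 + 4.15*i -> [7.85, 12.0, 16.15, 20.3, 24.45]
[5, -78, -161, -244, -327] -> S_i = 5 + -83*i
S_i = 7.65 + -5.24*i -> [7.65, 2.41, -2.83, -8.07, -13.31]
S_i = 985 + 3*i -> [985, 988, 991, 994, 997]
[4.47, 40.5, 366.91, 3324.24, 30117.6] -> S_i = 4.47*9.06^i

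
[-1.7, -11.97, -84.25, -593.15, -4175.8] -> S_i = -1.70*7.04^i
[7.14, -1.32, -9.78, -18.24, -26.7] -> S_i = 7.14 + -8.46*i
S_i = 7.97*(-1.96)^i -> [7.97, -15.62, 30.62, -60.01, 117.62]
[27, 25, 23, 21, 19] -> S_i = 27 + -2*i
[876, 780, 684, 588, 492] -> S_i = 876 + -96*i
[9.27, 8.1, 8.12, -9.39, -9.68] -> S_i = Random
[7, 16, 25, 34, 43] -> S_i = 7 + 9*i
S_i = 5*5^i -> [5, 25, 125, 625, 3125]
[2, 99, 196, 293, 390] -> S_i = 2 + 97*i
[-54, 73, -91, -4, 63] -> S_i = Random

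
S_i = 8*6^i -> [8, 48, 288, 1728, 10368]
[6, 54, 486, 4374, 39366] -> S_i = 6*9^i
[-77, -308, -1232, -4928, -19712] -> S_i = -77*4^i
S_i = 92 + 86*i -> [92, 178, 264, 350, 436]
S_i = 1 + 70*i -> [1, 71, 141, 211, 281]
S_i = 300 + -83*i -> [300, 217, 134, 51, -32]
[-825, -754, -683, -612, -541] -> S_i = -825 + 71*i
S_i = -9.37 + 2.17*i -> [-9.37, -7.2, -5.03, -2.86, -0.69]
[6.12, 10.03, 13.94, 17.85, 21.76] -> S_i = 6.12 + 3.91*i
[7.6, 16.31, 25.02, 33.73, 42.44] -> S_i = 7.60 + 8.71*i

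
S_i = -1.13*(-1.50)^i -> [-1.13, 1.69, -2.54, 3.81, -5.72]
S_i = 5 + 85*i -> [5, 90, 175, 260, 345]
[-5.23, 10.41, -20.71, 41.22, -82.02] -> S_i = -5.23*(-1.99)^i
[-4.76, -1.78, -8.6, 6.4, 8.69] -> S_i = Random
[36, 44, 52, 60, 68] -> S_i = 36 + 8*i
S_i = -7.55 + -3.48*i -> [-7.55, -11.03, -14.51, -17.99, -21.47]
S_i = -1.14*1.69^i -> [-1.14, -1.93, -3.26, -5.5, -9.3]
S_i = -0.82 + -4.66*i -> [-0.82, -5.48, -10.14, -14.8, -19.46]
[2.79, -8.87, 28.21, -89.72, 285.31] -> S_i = 2.79*(-3.18)^i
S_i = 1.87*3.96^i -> [1.87, 7.41, 29.32, 116.13, 459.86]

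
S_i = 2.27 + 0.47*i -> [2.27, 2.74, 3.21, 3.68, 4.15]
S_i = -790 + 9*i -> [-790, -781, -772, -763, -754]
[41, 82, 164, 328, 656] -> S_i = 41*2^i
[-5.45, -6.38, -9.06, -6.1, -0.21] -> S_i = Random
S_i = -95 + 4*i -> [-95, -91, -87, -83, -79]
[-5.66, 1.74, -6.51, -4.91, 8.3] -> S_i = Random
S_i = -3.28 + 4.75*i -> [-3.28, 1.47, 6.22, 10.97, 15.72]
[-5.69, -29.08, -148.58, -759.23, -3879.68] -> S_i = -5.69*5.11^i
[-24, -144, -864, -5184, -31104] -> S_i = -24*6^i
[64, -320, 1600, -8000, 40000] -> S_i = 64*-5^i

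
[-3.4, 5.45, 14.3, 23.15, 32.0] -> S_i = -3.40 + 8.85*i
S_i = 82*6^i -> [82, 492, 2952, 17712, 106272]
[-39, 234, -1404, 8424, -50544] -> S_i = -39*-6^i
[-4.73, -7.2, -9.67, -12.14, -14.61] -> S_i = -4.73 + -2.47*i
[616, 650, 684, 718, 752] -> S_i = 616 + 34*i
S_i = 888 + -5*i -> [888, 883, 878, 873, 868]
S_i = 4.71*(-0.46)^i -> [4.71, -2.17, 1.0, -0.46, 0.21]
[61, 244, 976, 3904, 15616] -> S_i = 61*4^i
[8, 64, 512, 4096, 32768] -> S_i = 8*8^i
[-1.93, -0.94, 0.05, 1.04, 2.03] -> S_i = -1.93 + 0.99*i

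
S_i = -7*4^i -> [-7, -28, -112, -448, -1792]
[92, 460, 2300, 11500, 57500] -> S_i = 92*5^i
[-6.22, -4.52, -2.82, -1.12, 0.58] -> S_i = -6.22 + 1.70*i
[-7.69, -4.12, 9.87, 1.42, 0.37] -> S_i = Random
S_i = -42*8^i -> [-42, -336, -2688, -21504, -172032]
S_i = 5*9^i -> [5, 45, 405, 3645, 32805]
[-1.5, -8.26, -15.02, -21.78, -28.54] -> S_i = -1.50 + -6.76*i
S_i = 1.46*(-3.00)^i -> [1.46, -4.38, 13.14, -39.42, 118.26]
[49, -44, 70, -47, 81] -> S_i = Random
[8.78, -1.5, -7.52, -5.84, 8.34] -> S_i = Random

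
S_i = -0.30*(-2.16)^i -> [-0.3, 0.65, -1.4, 3.02, -6.53]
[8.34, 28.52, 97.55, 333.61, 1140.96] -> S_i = 8.34*3.42^i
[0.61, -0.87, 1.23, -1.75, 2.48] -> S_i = 0.61*(-1.42)^i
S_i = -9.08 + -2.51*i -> [-9.08, -11.59, -14.1, -16.61, -19.12]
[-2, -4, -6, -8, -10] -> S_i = -2 + -2*i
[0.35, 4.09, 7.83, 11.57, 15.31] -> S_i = 0.35 + 3.74*i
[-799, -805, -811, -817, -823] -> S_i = -799 + -6*i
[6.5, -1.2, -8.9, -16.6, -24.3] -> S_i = 6.50 + -7.70*i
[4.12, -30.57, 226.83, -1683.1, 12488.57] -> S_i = 4.12*(-7.42)^i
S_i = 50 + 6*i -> [50, 56, 62, 68, 74]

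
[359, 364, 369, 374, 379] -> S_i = 359 + 5*i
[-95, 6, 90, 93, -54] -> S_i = Random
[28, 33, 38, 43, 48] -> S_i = 28 + 5*i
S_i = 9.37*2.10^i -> [9.37, 19.68, 41.32, 86.78, 182.23]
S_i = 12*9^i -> [12, 108, 972, 8748, 78732]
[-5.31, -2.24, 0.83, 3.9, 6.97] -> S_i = -5.31 + 3.07*i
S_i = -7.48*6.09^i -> [-7.48, -45.55, -277.42, -1689.48, -10288.94]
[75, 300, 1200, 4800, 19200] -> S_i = 75*4^i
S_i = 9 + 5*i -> [9, 14, 19, 24, 29]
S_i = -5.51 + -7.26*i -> [-5.51, -12.77, -20.03, -27.29, -34.55]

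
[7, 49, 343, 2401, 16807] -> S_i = 7*7^i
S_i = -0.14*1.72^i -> [-0.14, -0.24, -0.41, -0.71, -1.23]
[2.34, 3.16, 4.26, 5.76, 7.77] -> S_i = 2.34*1.35^i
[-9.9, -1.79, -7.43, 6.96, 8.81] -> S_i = Random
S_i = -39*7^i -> [-39, -273, -1911, -13377, -93639]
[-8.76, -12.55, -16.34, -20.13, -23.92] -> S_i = -8.76 + -3.79*i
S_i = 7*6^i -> [7, 42, 252, 1512, 9072]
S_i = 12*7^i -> [12, 84, 588, 4116, 28812]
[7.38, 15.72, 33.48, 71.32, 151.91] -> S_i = 7.38*2.13^i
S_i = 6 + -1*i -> [6, 5, 4, 3, 2]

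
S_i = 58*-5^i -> [58, -290, 1450, -7250, 36250]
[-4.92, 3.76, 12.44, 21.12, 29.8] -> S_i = -4.92 + 8.68*i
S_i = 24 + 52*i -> [24, 76, 128, 180, 232]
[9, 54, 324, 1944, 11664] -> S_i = 9*6^i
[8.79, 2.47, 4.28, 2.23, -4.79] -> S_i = Random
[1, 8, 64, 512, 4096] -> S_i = 1*8^i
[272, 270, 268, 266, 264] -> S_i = 272 + -2*i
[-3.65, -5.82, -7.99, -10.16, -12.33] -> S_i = -3.65 + -2.17*i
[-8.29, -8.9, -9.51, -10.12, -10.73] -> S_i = -8.29 + -0.61*i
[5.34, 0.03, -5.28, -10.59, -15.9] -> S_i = 5.34 + -5.31*i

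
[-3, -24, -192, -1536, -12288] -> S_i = -3*8^i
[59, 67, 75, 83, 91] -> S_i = 59 + 8*i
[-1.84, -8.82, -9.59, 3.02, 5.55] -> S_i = Random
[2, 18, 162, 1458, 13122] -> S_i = 2*9^i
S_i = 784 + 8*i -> [784, 792, 800, 808, 816]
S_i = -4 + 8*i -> [-4, 4, 12, 20, 28]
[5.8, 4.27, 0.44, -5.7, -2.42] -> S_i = Random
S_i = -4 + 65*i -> [-4, 61, 126, 191, 256]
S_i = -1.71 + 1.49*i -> [-1.71, -0.22, 1.27, 2.76, 4.25]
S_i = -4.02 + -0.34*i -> [-4.02, -4.36, -4.7, -5.04, -5.38]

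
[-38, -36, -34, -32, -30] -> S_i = -38 + 2*i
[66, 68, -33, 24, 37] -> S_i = Random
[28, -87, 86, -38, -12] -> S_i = Random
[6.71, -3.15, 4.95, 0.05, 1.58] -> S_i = Random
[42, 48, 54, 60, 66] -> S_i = 42 + 6*i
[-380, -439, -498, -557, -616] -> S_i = -380 + -59*i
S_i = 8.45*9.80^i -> [8.45, 82.81, 811.54, 7953.07, 77940.11]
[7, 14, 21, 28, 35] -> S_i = 7 + 7*i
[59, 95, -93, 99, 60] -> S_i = Random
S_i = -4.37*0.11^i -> [-4.37, -0.48, -0.05, -0.01, -0.0]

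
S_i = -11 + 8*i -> [-11, -3, 5, 13, 21]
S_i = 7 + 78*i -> [7, 85, 163, 241, 319]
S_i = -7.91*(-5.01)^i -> [-7.91, 39.63, -198.54, 994.69, -4983.42]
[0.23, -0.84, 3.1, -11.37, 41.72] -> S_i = 0.23*(-3.67)^i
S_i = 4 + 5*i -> [4, 9, 14, 19, 24]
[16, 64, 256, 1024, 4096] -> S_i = 16*4^i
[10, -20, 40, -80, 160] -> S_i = 10*-2^i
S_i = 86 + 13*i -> [86, 99, 112, 125, 138]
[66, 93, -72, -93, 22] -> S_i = Random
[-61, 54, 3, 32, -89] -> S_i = Random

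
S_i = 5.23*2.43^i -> [5.23, 12.71, 30.88, 75.04, 182.36]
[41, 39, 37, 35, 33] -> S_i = 41 + -2*i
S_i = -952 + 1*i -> [-952, -951, -950, -949, -948]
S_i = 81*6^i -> [81, 486, 2916, 17496, 104976]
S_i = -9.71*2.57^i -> [-9.71, -24.95, -64.13, -164.82, -423.6]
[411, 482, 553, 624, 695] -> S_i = 411 + 71*i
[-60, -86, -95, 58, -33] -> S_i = Random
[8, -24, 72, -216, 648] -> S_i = 8*-3^i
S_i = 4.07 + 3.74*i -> [4.07, 7.81, 11.55, 15.29, 19.03]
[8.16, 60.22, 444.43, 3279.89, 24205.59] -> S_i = 8.16*7.38^i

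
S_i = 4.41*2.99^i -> [4.41, 13.19, 39.43, 117.88, 352.47]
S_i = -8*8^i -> [-8, -64, -512, -4096, -32768]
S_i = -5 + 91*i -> [-5, 86, 177, 268, 359]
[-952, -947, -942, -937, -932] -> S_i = -952 + 5*i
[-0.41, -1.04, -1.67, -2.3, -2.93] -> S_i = -0.41 + -0.63*i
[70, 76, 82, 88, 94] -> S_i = 70 + 6*i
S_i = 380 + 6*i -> [380, 386, 392, 398, 404]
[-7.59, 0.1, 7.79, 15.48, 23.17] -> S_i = -7.59 + 7.69*i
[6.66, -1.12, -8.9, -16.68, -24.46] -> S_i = 6.66 + -7.78*i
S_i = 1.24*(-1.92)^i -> [1.24, -2.38, 4.57, -8.78, 16.85]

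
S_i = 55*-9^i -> [55, -495, 4455, -40095, 360855]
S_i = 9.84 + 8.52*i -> [9.84, 18.36, 26.88, 35.4, 43.92]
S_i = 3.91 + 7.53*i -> [3.91, 11.44, 18.97, 26.5, 34.03]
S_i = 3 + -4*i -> [3, -1, -5, -9, -13]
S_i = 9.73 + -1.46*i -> [9.73, 8.27, 6.81, 5.35, 3.89]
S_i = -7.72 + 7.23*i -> [-7.72, -0.49, 6.74, 13.97, 21.2]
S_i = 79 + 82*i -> [79, 161, 243, 325, 407]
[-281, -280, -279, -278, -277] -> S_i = -281 + 1*i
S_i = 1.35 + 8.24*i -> [1.35, 9.59, 17.83, 26.07, 34.31]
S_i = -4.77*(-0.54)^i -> [-4.77, 2.58, -1.39, 0.75, -0.41]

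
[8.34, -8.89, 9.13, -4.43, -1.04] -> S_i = Random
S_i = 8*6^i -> [8, 48, 288, 1728, 10368]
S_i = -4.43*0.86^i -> [-4.43, -3.81, -3.28, -2.82, -2.42]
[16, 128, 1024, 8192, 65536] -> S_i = 16*8^i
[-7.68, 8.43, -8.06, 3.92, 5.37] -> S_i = Random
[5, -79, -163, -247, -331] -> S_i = 5 + -84*i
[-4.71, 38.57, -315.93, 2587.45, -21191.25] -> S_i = -4.71*(-8.19)^i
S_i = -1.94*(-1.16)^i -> [-1.94, 2.25, -2.61, 3.03, -3.51]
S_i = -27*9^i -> [-27, -243, -2187, -19683, -177147]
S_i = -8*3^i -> [-8, -24, -72, -216, -648]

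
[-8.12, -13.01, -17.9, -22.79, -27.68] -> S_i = -8.12 + -4.89*i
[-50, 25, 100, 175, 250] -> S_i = -50 + 75*i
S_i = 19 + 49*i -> [19, 68, 117, 166, 215]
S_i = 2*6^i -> [2, 12, 72, 432, 2592]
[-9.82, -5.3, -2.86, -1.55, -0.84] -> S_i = -9.82*0.54^i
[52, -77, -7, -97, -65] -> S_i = Random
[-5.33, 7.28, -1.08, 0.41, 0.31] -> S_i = Random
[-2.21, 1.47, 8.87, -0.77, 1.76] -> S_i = Random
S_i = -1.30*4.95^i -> [-1.3, -6.44, -31.85, -157.67, -780.48]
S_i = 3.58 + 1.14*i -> [3.58, 4.72, 5.86, 7.0, 8.14]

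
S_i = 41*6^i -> [41, 246, 1476, 8856, 53136]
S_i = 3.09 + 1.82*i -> [3.09, 4.91, 6.73, 8.55, 10.37]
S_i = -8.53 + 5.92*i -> [-8.53, -2.61, 3.31, 9.23, 15.15]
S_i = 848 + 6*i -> [848, 854, 860, 866, 872]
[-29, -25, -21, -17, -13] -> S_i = -29 + 4*i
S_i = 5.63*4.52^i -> [5.63, 25.45, 115.02, 519.9, 2349.97]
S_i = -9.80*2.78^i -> [-9.8, -27.24, -75.74, -210.55, -585.34]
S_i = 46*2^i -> [46, 92, 184, 368, 736]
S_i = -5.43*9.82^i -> [-5.43, -53.32, -523.63, -5142.03, -50494.7]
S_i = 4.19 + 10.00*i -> [4.19, 14.19, 24.19, 34.19, 44.19]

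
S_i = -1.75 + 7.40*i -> [-1.75, 5.65, 13.05, 20.45, 27.85]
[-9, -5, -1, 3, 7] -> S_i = -9 + 4*i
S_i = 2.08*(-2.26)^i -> [2.08, -4.7, 10.62, -24.01, 54.26]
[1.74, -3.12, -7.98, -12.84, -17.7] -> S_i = 1.74 + -4.86*i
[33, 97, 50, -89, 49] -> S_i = Random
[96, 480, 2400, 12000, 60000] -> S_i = 96*5^i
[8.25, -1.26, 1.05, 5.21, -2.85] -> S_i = Random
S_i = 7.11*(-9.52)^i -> [7.11, -67.69, 644.38, -6134.52, 58400.61]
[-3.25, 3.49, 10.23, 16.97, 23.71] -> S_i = -3.25 + 6.74*i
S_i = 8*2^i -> [8, 16, 32, 64, 128]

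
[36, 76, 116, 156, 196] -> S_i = 36 + 40*i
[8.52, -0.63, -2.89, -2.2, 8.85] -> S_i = Random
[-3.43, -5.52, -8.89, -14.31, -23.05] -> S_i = -3.43*1.61^i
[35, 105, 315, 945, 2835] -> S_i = 35*3^i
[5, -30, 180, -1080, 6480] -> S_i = 5*-6^i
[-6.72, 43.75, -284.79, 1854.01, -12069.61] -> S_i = -6.72*(-6.51)^i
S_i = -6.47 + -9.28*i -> [-6.47, -15.75, -25.03, -34.31, -43.59]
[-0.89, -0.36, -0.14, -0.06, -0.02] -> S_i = -0.89*0.40^i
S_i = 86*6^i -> [86, 516, 3096, 18576, 111456]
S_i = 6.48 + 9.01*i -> [6.48, 15.49, 24.5, 33.51, 42.52]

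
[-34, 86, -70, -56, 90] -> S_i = Random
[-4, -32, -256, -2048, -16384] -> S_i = -4*8^i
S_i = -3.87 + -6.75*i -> [-3.87, -10.62, -17.37, -24.12, -30.87]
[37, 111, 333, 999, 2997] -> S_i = 37*3^i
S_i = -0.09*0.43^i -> [-0.09, -0.04, -0.02, -0.01, -0.0]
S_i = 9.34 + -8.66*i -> [9.34, 0.68, -7.98, -16.64, -25.3]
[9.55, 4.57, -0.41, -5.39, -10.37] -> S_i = 9.55 + -4.98*i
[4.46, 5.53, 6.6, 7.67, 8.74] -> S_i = 4.46 + 1.07*i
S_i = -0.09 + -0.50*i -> [-0.09, -0.59, -1.09, -1.59, -2.09]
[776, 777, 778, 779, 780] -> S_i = 776 + 1*i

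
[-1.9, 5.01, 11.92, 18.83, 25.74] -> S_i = -1.90 + 6.91*i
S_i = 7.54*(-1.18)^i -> [7.54, -8.9, 10.5, -12.39, 14.62]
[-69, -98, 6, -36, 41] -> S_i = Random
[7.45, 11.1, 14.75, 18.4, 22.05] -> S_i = 7.45 + 3.65*i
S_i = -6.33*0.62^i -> [-6.33, -3.92, -2.43, -1.51, -0.94]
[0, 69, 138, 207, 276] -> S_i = 0 + 69*i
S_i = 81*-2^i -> [81, -162, 324, -648, 1296]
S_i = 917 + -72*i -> [917, 845, 773, 701, 629]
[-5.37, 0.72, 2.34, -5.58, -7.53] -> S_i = Random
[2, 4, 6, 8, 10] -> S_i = 2 + 2*i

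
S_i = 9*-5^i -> [9, -45, 225, -1125, 5625]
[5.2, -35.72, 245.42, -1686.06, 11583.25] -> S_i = 5.20*(-6.87)^i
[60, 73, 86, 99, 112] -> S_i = 60 + 13*i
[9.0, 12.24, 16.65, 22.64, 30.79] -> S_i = 9.00*1.36^i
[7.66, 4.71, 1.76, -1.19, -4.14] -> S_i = 7.66 + -2.95*i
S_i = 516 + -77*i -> [516, 439, 362, 285, 208]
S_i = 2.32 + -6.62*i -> [2.32, -4.3, -10.92, -17.54, -24.16]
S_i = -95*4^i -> [-95, -380, -1520, -6080, -24320]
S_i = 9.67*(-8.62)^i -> [9.67, -83.36, 718.52, -6193.67, 53389.46]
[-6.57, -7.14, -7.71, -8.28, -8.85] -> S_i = -6.57 + -0.57*i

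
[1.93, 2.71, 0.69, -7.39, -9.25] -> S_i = Random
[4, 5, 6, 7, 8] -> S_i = 4 + 1*i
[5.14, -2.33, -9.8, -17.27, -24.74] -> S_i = 5.14 + -7.47*i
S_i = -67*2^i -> [-67, -134, -268, -536, -1072]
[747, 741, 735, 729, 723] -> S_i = 747 + -6*i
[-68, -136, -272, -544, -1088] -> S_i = -68*2^i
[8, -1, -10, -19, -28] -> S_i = 8 + -9*i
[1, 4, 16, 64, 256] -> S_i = 1*4^i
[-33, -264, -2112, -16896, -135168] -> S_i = -33*8^i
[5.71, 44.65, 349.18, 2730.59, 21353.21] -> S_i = 5.71*7.82^i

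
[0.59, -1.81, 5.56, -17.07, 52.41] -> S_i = 0.59*(-3.07)^i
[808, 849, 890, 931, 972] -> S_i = 808 + 41*i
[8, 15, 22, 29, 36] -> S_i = 8 + 7*i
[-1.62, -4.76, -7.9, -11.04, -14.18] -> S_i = -1.62 + -3.14*i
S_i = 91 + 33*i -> [91, 124, 157, 190, 223]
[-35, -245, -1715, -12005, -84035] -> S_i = -35*7^i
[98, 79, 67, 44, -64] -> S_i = Random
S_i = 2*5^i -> [2, 10, 50, 250, 1250]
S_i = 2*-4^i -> [2, -8, 32, -128, 512]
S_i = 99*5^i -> [99, 495, 2475, 12375, 61875]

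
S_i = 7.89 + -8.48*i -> [7.89, -0.59, -9.07, -17.55, -26.03]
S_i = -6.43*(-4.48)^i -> [-6.43, 28.81, -129.05, 578.16, -2590.14]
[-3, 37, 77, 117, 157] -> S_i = -3 + 40*i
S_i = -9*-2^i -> [-9, 18, -36, 72, -144]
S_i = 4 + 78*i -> [4, 82, 160, 238, 316]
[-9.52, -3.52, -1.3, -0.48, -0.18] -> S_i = -9.52*0.37^i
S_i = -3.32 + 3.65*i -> [-3.32, 0.33, 3.98, 7.63, 11.28]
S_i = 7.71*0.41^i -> [7.71, 3.16, 1.3, 0.53, 0.22]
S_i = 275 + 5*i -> [275, 280, 285, 290, 295]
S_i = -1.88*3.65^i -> [-1.88, -6.86, -25.05, -91.42, -333.68]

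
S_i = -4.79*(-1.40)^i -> [-4.79, 6.71, -9.39, 13.14, -18.4]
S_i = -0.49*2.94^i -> [-0.49, -1.44, -4.24, -12.45, -36.61]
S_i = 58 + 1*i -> [58, 59, 60, 61, 62]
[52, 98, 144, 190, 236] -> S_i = 52 + 46*i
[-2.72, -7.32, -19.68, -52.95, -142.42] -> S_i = -2.72*2.69^i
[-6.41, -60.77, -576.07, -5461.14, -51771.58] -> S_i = -6.41*9.48^i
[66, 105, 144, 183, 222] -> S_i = 66 + 39*i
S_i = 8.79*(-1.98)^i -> [8.79, -17.4, 34.46, -68.23, 135.1]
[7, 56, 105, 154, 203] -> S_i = 7 + 49*i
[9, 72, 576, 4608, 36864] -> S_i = 9*8^i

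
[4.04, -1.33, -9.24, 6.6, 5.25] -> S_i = Random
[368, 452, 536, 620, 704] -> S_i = 368 + 84*i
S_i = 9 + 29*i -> [9, 38, 67, 96, 125]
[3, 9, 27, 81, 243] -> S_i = 3*3^i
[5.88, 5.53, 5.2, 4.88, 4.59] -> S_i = 5.88*0.94^i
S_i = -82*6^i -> [-82, -492, -2952, -17712, -106272]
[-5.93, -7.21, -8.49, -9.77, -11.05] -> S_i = -5.93 + -1.28*i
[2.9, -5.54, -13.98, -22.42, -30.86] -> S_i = 2.90 + -8.44*i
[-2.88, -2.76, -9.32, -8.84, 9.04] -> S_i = Random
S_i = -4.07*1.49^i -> [-4.07, -6.06, -9.04, -13.46, -20.06]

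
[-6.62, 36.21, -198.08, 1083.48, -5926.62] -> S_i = -6.62*(-5.47)^i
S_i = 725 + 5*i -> [725, 730, 735, 740, 745]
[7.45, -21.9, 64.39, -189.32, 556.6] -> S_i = 7.45*(-2.94)^i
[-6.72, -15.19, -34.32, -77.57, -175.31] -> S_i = -6.72*2.26^i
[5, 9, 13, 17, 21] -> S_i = 5 + 4*i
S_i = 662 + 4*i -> [662, 666, 670, 674, 678]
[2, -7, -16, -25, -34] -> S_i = 2 + -9*i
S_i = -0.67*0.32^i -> [-0.67, -0.21, -0.07, -0.02, -0.01]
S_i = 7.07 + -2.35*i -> [7.07, 4.72, 2.37, 0.02, -2.33]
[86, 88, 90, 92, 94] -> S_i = 86 + 2*i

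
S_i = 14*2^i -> [14, 28, 56, 112, 224]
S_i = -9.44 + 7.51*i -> [-9.44, -1.93, 5.58, 13.09, 20.6]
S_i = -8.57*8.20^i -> [-8.57, -70.27, -576.25, -4725.22, -38746.83]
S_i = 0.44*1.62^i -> [0.44, 0.71, 1.15, 1.87, 3.03]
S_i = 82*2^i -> [82, 164, 328, 656, 1312]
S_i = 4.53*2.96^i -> [4.53, 13.41, 39.69, 117.48, 347.75]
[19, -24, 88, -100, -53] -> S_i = Random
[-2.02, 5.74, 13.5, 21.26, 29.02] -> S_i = -2.02 + 7.76*i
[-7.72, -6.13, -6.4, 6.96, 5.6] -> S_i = Random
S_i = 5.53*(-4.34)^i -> [5.53, -24.0, 104.16, -452.06, 1961.93]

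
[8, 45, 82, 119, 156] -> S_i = 8 + 37*i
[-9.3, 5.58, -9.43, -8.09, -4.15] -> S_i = Random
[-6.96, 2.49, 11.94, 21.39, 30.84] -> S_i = -6.96 + 9.45*i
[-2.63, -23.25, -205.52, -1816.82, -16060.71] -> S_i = -2.63*8.84^i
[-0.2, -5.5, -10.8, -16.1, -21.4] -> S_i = -0.20 + -5.30*i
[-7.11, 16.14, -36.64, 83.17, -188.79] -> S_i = -7.11*(-2.27)^i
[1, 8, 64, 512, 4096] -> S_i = 1*8^i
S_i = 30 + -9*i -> [30, 21, 12, 3, -6]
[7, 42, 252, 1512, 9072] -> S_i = 7*6^i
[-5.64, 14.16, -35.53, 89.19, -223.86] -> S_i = -5.64*(-2.51)^i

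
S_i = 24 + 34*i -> [24, 58, 92, 126, 160]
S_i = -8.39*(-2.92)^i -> [-8.39, 24.5, -71.54, 208.89, -609.95]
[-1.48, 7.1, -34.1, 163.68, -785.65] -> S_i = -1.48*(-4.80)^i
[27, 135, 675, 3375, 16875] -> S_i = 27*5^i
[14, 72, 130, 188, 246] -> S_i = 14 + 58*i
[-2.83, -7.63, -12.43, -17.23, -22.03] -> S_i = -2.83 + -4.80*i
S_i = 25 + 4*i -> [25, 29, 33, 37, 41]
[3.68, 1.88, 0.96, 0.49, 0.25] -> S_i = 3.68*0.51^i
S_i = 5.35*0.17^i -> [5.35, 0.91, 0.15, 0.03, 0.0]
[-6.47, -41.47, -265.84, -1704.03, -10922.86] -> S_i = -6.47*6.41^i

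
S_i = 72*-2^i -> [72, -144, 288, -576, 1152]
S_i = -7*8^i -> [-7, -56, -448, -3584, -28672]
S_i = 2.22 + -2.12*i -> [2.22, 0.1, -2.02, -4.14, -6.26]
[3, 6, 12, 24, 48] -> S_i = 3*2^i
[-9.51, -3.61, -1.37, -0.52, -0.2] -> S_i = -9.51*0.38^i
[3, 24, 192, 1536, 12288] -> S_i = 3*8^i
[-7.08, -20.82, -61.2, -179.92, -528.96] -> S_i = -7.08*2.94^i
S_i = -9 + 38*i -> [-9, 29, 67, 105, 143]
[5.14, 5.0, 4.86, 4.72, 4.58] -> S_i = 5.14 + -0.14*i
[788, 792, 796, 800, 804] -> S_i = 788 + 4*i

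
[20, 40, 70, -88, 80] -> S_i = Random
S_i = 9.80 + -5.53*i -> [9.8, 4.27, -1.26, -6.79, -12.32]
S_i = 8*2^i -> [8, 16, 32, 64, 128]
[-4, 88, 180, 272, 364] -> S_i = -4 + 92*i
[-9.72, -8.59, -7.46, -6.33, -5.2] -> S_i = -9.72 + 1.13*i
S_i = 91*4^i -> [91, 364, 1456, 5824, 23296]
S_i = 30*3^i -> [30, 90, 270, 810, 2430]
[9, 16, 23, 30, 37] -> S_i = 9 + 7*i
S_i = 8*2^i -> [8, 16, 32, 64, 128]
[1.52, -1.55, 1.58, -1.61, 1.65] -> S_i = 1.52*(-1.02)^i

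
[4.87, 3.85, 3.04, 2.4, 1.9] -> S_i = 4.87*0.79^i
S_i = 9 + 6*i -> [9, 15, 21, 27, 33]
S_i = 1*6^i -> [1, 6, 36, 216, 1296]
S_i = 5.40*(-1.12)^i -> [5.4, -6.05, 6.77, -7.59, 8.5]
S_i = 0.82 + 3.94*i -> [0.82, 4.76, 8.7, 12.64, 16.58]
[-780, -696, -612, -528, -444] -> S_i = -780 + 84*i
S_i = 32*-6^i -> [32, -192, 1152, -6912, 41472]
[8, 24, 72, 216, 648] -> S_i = 8*3^i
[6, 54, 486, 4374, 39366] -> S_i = 6*9^i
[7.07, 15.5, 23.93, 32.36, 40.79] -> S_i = 7.07 + 8.43*i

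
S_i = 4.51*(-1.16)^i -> [4.51, -5.23, 6.07, -7.04, 8.17]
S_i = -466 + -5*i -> [-466, -471, -476, -481, -486]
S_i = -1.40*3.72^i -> [-1.4, -5.21, -19.37, -72.07, -268.1]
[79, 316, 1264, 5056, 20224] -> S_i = 79*4^i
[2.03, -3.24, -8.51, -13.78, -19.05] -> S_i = 2.03 + -5.27*i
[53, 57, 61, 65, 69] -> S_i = 53 + 4*i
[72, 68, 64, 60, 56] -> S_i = 72 + -4*i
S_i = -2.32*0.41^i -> [-2.32, -0.95, -0.39, -0.16, -0.07]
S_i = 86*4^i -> [86, 344, 1376, 5504, 22016]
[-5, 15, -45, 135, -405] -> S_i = -5*-3^i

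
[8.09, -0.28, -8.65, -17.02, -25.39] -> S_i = 8.09 + -8.37*i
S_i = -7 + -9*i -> [-7, -16, -25, -34, -43]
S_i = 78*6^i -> [78, 468, 2808, 16848, 101088]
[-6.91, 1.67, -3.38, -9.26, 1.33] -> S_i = Random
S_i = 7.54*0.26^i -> [7.54, 1.96, 0.51, 0.13, 0.03]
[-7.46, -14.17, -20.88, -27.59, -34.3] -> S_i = -7.46 + -6.71*i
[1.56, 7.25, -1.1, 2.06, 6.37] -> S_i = Random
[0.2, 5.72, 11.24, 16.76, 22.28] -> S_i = 0.20 + 5.52*i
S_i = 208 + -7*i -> [208, 201, 194, 187, 180]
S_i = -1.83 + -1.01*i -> [-1.83, -2.84, -3.85, -4.86, -5.87]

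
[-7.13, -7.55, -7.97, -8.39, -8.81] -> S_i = -7.13 + -0.42*i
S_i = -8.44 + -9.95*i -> [-8.44, -18.39, -28.34, -38.29, -48.24]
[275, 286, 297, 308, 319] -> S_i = 275 + 11*i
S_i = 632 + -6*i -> [632, 626, 620, 614, 608]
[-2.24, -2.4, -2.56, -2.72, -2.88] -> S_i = -2.24 + -0.16*i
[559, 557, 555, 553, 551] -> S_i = 559 + -2*i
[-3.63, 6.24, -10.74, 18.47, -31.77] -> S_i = -3.63*(-1.72)^i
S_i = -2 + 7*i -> [-2, 5, 12, 19, 26]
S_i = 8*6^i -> [8, 48, 288, 1728, 10368]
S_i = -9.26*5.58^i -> [-9.26, -51.67, -288.32, -1608.84, -8977.34]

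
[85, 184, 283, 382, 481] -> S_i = 85 + 99*i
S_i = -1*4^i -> [-1, -4, -16, -64, -256]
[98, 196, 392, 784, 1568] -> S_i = 98*2^i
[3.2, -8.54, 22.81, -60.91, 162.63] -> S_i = 3.20*(-2.67)^i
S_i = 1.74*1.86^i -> [1.74, 3.24, 6.02, 11.2, 20.83]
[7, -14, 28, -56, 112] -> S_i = 7*-2^i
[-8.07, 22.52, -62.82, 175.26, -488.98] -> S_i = -8.07*(-2.79)^i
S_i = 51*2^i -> [51, 102, 204, 408, 816]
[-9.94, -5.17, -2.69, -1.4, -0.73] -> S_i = -9.94*0.52^i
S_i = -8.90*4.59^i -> [-8.9, -40.85, -187.51, -860.65, -3950.4]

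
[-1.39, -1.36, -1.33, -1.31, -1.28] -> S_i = -1.39*0.98^i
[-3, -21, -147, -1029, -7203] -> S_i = -3*7^i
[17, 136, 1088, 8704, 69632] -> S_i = 17*8^i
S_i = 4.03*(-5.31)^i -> [4.03, -21.4, 113.63, -603.38, 3203.93]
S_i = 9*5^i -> [9, 45, 225, 1125, 5625]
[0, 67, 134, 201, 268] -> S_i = 0 + 67*i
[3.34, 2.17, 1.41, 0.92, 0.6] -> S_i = 3.34*0.65^i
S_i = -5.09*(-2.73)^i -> [-5.09, 13.9, -37.94, 103.56, -282.73]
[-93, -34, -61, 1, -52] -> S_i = Random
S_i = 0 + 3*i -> [0, 3, 6, 9, 12]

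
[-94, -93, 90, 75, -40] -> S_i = Random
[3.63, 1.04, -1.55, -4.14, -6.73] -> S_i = 3.63 + -2.59*i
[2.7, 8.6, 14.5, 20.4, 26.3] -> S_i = 2.70 + 5.90*i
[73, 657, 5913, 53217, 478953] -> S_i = 73*9^i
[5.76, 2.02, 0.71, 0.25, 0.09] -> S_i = 5.76*0.35^i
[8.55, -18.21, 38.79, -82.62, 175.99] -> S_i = 8.55*(-2.13)^i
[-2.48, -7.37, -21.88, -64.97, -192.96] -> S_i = -2.48*2.97^i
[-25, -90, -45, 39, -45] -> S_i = Random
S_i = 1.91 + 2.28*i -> [1.91, 4.19, 6.47, 8.75, 11.03]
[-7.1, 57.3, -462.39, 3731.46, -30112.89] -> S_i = -7.10*(-8.07)^i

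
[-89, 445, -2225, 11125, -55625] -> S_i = -89*-5^i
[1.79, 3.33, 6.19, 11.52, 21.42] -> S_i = 1.79*1.86^i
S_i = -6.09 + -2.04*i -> [-6.09, -8.13, -10.17, -12.21, -14.25]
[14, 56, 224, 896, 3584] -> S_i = 14*4^i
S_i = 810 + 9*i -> [810, 819, 828, 837, 846]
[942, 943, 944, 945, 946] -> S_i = 942 + 1*i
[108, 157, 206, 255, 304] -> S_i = 108 + 49*i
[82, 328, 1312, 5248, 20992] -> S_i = 82*4^i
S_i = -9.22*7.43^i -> [-9.22, -68.5, -508.99, -3781.79, -28098.7]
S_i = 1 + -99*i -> [1, -98, -197, -296, -395]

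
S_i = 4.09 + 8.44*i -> [4.09, 12.53, 20.97, 29.41, 37.85]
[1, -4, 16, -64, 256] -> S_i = 1*-4^i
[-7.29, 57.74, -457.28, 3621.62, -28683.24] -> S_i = -7.29*(-7.92)^i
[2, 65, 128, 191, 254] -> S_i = 2 + 63*i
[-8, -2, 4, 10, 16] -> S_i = -8 + 6*i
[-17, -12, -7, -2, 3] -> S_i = -17 + 5*i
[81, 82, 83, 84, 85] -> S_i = 81 + 1*i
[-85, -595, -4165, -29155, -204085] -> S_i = -85*7^i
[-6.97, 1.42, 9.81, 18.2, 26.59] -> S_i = -6.97 + 8.39*i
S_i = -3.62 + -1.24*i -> [-3.62, -4.86, -6.1, -7.34, -8.58]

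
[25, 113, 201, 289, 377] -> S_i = 25 + 88*i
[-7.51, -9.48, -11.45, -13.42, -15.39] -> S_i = -7.51 + -1.97*i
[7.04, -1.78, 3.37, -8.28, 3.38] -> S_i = Random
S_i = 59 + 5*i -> [59, 64, 69, 74, 79]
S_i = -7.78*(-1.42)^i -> [-7.78, 11.05, -15.69, 22.28, -31.63]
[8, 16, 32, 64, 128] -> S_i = 8*2^i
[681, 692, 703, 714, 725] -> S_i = 681 + 11*i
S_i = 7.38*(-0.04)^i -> [7.38, -0.3, 0.01, -0.0, 0.0]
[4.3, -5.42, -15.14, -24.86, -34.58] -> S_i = 4.30 + -9.72*i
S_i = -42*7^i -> [-42, -294, -2058, -14406, -100842]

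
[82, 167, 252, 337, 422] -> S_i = 82 + 85*i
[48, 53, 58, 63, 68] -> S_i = 48 + 5*i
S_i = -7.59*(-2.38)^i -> [-7.59, 18.06, -42.99, 102.32, -243.53]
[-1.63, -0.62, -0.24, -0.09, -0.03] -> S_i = -1.63*0.38^i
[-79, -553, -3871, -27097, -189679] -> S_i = -79*7^i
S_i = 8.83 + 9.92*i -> [8.83, 18.75, 28.67, 38.59, 48.51]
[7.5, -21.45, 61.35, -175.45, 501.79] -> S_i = 7.50*(-2.86)^i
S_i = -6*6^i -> [-6, -36, -216, -1296, -7776]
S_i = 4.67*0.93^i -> [4.67, 4.34, 4.04, 3.76, 3.49]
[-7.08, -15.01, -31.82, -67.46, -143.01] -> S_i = -7.08*2.12^i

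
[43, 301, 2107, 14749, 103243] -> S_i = 43*7^i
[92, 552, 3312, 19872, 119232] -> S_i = 92*6^i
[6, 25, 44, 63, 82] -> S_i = 6 + 19*i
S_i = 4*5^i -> [4, 20, 100, 500, 2500]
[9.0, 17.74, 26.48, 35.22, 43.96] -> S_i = 9.00 + 8.74*i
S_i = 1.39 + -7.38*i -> [1.39, -5.99, -13.37, -20.75, -28.13]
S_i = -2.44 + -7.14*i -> [-2.44, -9.58, -16.72, -23.86, -31.0]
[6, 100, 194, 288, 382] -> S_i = 6 + 94*i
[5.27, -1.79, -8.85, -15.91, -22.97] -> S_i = 5.27 + -7.06*i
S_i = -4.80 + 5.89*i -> [-4.8, 1.09, 6.98, 12.87, 18.76]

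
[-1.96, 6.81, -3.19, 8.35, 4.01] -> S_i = Random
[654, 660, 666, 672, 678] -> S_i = 654 + 6*i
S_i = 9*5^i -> [9, 45, 225, 1125, 5625]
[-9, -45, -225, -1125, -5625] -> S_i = -9*5^i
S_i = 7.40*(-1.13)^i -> [7.4, -8.36, 9.45, -10.68, 12.07]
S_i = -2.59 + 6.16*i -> [-2.59, 3.57, 9.73, 15.89, 22.05]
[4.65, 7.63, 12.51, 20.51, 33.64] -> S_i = 4.65*1.64^i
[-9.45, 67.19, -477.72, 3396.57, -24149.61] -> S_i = -9.45*(-7.11)^i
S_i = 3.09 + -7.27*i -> [3.09, -4.18, -11.45, -18.72, -25.99]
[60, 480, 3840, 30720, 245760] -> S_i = 60*8^i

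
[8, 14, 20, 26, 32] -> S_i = 8 + 6*i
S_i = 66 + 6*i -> [66, 72, 78, 84, 90]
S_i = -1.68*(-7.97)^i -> [-1.68, 13.39, -106.72, 850.52, -6778.64]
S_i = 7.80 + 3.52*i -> [7.8, 11.32, 14.84, 18.36, 21.88]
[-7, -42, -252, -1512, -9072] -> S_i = -7*6^i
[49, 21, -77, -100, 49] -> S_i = Random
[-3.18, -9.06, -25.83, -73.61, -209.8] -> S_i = -3.18*2.85^i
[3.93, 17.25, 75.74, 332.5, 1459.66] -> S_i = 3.93*4.39^i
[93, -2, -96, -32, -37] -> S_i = Random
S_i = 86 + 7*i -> [86, 93, 100, 107, 114]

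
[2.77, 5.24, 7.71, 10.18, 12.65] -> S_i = 2.77 + 2.47*i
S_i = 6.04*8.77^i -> [6.04, 52.97, 464.55, 4074.14, 35730.19]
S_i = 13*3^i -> [13, 39, 117, 351, 1053]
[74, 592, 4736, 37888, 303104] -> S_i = 74*8^i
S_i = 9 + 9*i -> [9, 18, 27, 36, 45]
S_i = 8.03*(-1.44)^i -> [8.03, -11.56, 16.65, -23.98, 34.53]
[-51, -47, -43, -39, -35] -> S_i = -51 + 4*i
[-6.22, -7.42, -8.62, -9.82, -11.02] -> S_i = -6.22 + -1.20*i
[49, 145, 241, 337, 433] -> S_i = 49 + 96*i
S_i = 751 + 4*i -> [751, 755, 759, 763, 767]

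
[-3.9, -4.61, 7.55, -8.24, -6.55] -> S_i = Random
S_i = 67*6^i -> [67, 402, 2412, 14472, 86832]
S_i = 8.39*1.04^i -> [8.39, 8.73, 9.07, 9.44, 9.82]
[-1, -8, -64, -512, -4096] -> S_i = -1*8^i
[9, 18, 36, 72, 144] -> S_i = 9*2^i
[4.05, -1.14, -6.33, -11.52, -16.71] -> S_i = 4.05 + -5.19*i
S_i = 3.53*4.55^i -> [3.53, 16.06, 73.08, 332.51, 1512.94]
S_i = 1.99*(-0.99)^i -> [1.99, -1.97, 1.95, -1.93, 1.91]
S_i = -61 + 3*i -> [-61, -58, -55, -52, -49]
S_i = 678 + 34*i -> [678, 712, 746, 780, 814]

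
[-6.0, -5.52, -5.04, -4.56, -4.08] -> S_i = -6.00 + 0.48*i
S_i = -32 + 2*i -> [-32, -30, -28, -26, -24]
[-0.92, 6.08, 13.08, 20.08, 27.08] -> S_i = -0.92 + 7.00*i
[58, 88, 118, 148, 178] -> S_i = 58 + 30*i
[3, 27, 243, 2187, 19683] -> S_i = 3*9^i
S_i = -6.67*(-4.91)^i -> [-6.67, 32.75, -160.8, 789.53, -3876.61]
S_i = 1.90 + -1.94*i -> [1.9, -0.04, -1.98, -3.92, -5.86]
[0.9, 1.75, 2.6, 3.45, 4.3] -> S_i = 0.90 + 0.85*i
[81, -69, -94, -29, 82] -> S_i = Random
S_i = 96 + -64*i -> [96, 32, -32, -96, -160]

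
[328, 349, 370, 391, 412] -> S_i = 328 + 21*i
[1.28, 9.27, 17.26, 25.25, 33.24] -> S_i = 1.28 + 7.99*i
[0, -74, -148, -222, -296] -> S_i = 0 + -74*i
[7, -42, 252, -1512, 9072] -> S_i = 7*-6^i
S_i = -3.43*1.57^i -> [-3.43, -5.39, -8.45, -13.27, -20.84]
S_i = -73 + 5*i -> [-73, -68, -63, -58, -53]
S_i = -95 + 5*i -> [-95, -90, -85, -80, -75]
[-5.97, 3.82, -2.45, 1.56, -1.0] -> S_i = -5.97*(-0.64)^i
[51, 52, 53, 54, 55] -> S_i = 51 + 1*i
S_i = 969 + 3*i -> [969, 972, 975, 978, 981]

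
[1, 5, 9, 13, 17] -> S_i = 1 + 4*i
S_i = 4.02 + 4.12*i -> [4.02, 8.14, 12.26, 16.38, 20.5]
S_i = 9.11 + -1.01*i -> [9.11, 8.1, 7.09, 6.08, 5.07]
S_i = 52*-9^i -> [52, -468, 4212, -37908, 341172]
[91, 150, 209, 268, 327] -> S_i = 91 + 59*i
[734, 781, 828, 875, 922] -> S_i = 734 + 47*i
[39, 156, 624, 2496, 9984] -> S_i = 39*4^i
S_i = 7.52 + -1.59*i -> [7.52, 5.93, 4.34, 2.75, 1.16]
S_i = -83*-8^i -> [-83, 664, -5312, 42496, -339968]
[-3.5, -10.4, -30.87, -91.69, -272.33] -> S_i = -3.50*2.97^i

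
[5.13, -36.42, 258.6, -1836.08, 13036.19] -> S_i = 5.13*(-7.10)^i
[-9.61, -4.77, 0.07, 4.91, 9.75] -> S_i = -9.61 + 4.84*i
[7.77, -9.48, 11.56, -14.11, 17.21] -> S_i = 7.77*(-1.22)^i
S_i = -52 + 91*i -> [-52, 39, 130, 221, 312]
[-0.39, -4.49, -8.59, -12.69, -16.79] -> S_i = -0.39 + -4.10*i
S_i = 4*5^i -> [4, 20, 100, 500, 2500]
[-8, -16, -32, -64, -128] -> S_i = -8*2^i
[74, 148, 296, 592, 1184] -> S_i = 74*2^i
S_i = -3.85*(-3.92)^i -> [-3.85, 15.09, -59.16, 231.91, -909.09]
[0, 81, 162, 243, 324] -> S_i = 0 + 81*i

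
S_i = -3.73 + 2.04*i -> [-3.73, -1.69, 0.35, 2.39, 4.43]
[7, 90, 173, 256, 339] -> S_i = 7 + 83*i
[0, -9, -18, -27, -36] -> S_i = 0 + -9*i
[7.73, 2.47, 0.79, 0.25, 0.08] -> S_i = 7.73*0.32^i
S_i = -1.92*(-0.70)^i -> [-1.92, 1.34, -0.94, 0.66, -0.46]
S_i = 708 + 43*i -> [708, 751, 794, 837, 880]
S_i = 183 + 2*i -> [183, 185, 187, 189, 191]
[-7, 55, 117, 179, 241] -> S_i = -7 + 62*i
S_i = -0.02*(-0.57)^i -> [-0.02, 0.01, -0.01, 0.0, -0.0]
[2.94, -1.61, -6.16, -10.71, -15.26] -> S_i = 2.94 + -4.55*i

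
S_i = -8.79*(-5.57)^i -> [-8.79, 48.96, -272.71, 1518.99, -8460.77]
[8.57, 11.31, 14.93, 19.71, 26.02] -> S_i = 8.57*1.32^i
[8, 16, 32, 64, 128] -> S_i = 8*2^i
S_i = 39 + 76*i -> [39, 115, 191, 267, 343]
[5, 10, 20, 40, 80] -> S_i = 5*2^i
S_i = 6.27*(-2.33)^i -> [6.27, -14.61, 34.04, -79.31, 184.8]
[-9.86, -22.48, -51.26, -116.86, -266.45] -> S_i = -9.86*2.28^i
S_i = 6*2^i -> [6, 12, 24, 48, 96]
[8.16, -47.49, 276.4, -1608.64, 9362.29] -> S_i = 8.16*(-5.82)^i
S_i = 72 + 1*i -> [72, 73, 74, 75, 76]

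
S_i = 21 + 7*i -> [21, 28, 35, 42, 49]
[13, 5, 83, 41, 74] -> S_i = Random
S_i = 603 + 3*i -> [603, 606, 609, 612, 615]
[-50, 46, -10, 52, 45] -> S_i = Random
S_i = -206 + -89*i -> [-206, -295, -384, -473, -562]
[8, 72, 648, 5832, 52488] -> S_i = 8*9^i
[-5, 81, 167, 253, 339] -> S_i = -5 + 86*i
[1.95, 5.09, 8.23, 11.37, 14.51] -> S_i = 1.95 + 3.14*i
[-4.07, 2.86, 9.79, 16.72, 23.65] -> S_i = -4.07 + 6.93*i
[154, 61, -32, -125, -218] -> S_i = 154 + -93*i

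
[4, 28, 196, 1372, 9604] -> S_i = 4*7^i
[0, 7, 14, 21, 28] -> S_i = 0 + 7*i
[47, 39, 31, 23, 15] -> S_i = 47 + -8*i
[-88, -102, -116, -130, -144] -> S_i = -88 + -14*i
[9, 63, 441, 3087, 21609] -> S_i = 9*7^i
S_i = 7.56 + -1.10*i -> [7.56, 6.46, 5.36, 4.26, 3.16]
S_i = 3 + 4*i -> [3, 7, 11, 15, 19]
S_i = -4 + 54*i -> [-4, 50, 104, 158, 212]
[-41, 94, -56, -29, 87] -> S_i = Random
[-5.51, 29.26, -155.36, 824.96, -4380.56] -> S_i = -5.51*(-5.31)^i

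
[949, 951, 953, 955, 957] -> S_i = 949 + 2*i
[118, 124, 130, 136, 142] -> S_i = 118 + 6*i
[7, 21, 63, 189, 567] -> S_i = 7*3^i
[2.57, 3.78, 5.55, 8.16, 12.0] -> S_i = 2.57*1.47^i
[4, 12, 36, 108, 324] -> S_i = 4*3^i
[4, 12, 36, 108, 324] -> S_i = 4*3^i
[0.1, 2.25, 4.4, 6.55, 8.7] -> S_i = 0.10 + 2.15*i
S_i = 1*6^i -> [1, 6, 36, 216, 1296]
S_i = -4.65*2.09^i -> [-4.65, -9.72, -20.31, -42.45, -88.72]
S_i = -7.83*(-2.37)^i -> [-7.83, 18.56, -43.98, 104.23, -247.03]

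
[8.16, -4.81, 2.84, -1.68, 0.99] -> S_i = 8.16*(-0.59)^i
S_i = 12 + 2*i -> [12, 14, 16, 18, 20]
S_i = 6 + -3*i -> [6, 3, 0, -3, -6]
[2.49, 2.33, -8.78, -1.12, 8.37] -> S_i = Random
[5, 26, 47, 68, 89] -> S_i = 5 + 21*i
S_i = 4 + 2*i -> [4, 6, 8, 10, 12]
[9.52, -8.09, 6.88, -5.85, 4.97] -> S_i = 9.52*(-0.85)^i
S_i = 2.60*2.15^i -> [2.6, 5.59, 12.02, 25.84, 55.56]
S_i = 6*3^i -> [6, 18, 54, 162, 486]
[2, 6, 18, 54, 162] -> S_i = 2*3^i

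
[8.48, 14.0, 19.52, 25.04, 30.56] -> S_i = 8.48 + 5.52*i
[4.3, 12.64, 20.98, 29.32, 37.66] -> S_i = 4.30 + 8.34*i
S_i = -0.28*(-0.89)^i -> [-0.28, 0.25, -0.22, 0.2, -0.18]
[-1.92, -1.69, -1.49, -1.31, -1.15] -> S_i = -1.92*0.88^i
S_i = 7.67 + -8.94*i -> [7.67, -1.27, -10.21, -19.15, -28.09]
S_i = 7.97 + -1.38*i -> [7.97, 6.59, 5.21, 3.83, 2.45]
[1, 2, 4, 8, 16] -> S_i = 1*2^i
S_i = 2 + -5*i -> [2, -3, -8, -13, -18]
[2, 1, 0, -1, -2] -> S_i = 2 + -1*i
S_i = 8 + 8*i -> [8, 16, 24, 32, 40]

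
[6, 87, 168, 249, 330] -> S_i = 6 + 81*i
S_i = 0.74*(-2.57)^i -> [0.74, -1.9, 4.89, -12.56, 32.28]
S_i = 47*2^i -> [47, 94, 188, 376, 752]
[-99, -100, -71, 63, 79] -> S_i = Random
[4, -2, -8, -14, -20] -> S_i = 4 + -6*i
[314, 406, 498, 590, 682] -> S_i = 314 + 92*i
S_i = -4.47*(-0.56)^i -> [-4.47, 2.5, -1.4, 0.79, -0.44]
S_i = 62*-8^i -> [62, -496, 3968, -31744, 253952]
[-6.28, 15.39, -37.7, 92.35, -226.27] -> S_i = -6.28*(-2.45)^i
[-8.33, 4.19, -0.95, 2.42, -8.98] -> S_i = Random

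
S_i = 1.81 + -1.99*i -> [1.81, -0.18, -2.17, -4.16, -6.15]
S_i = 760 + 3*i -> [760, 763, 766, 769, 772]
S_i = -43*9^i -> [-43, -387, -3483, -31347, -282123]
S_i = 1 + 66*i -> [1, 67, 133, 199, 265]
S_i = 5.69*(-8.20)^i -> [5.69, -46.66, 382.6, -3137.28, 25725.73]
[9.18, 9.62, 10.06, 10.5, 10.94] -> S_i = 9.18 + 0.44*i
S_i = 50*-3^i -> [50, -150, 450, -1350, 4050]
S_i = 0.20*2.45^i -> [0.2, 0.49, 1.2, 2.94, 7.21]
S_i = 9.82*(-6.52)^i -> [9.82, -64.03, 417.45, -2721.79, 17746.06]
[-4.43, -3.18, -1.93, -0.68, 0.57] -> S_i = -4.43 + 1.25*i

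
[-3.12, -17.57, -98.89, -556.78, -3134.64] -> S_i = -3.12*5.63^i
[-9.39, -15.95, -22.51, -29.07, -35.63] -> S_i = -9.39 + -6.56*i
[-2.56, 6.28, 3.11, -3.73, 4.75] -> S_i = Random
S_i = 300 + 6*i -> [300, 306, 312, 318, 324]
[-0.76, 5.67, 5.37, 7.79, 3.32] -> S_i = Random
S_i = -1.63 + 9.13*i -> [-1.63, 7.5, 16.63, 25.76, 34.89]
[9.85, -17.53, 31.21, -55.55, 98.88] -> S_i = 9.85*(-1.78)^i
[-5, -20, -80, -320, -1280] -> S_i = -5*4^i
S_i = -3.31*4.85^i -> [-3.31, -16.05, -77.86, -377.62, -1831.45]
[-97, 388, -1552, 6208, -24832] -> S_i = -97*-4^i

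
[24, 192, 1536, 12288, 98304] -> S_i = 24*8^i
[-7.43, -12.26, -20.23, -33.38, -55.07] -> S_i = -7.43*1.65^i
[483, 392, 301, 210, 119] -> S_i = 483 + -91*i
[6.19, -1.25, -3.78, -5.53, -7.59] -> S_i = Random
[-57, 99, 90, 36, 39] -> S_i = Random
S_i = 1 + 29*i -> [1, 30, 59, 88, 117]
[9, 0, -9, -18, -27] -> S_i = 9 + -9*i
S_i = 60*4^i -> [60, 240, 960, 3840, 15360]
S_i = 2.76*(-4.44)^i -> [2.76, -12.25, 54.41, -241.58, 1072.61]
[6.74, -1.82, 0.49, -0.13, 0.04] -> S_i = 6.74*(-0.27)^i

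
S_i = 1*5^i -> [1, 5, 25, 125, 625]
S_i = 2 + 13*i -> [2, 15, 28, 41, 54]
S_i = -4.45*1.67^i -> [-4.45, -7.43, -12.41, -20.73, -34.61]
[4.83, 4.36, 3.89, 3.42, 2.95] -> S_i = 4.83 + -0.47*i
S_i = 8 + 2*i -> [8, 10, 12, 14, 16]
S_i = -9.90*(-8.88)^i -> [-9.9, 87.91, -780.66, 6932.25, -61558.36]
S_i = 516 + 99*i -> [516, 615, 714, 813, 912]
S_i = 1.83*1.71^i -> [1.83, 3.13, 5.35, 9.15, 15.65]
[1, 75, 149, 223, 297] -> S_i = 1 + 74*i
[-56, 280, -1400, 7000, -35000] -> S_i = -56*-5^i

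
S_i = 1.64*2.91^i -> [1.64, 4.77, 13.89, 40.41, 117.6]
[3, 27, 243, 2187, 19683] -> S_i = 3*9^i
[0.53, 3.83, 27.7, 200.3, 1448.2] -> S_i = 0.53*7.23^i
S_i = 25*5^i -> [25, 125, 625, 3125, 15625]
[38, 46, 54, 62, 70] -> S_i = 38 + 8*i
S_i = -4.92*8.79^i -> [-4.92, -43.25, -380.14, -3341.43, -29371.13]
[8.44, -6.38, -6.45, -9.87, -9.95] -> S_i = Random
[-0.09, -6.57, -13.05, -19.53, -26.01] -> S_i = -0.09 + -6.48*i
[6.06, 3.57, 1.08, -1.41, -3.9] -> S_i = 6.06 + -2.49*i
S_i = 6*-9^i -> [6, -54, 486, -4374, 39366]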